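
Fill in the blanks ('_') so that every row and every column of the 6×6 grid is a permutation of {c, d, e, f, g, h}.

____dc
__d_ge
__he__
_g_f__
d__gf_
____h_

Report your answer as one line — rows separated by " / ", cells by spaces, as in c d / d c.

e f g h d c / f h d c g e / g d h e c f / h g c f e d / d c e g f h / c e f d h g

At row 1, column 4: row 1 has {c,d}; column 4 has {e,f,g}; that leaves h.
At row 2, column 4: row 2 has {d,e,g}; column 4 has {e,f,g,h}; that leaves c.
At row 3, column 5: row 3 has {e,h}; column 5 has {d,f,g,h}; that leaves c.
At row 4, column 5: row 4 has {f,g}; column 5 has {c,d,f,g,h}; that leaves e.
At row 5, column 6: row 5 has {d,f,g}; column 6 has {c,e}; that leaves h.
At row 6, column 4: row 6 has {h}; column 4 has {c,e,f,g,h}; that leaves d.
At row 4, column 3: row 4 has {e,f,g}; column 3 has {d,h}; that leaves c.
At row 4, column 6: row 4 has {c,e,f,g}; column 6 has {c,e,h}; that leaves d.
At row 5, column 3: row 5 has {d,f,g,h}; column 3 has {c,d,h}; that leaves e.
At row 4, column 1: row 4 has {c,d,e,f,g}; column 1 has {d}; that leaves h.
At row 5, column 2: row 5 has {d,e,f,g,h}; column 2 has {g}; that leaves c.
At row 2, column 1: row 2 has {c,d,e,g}; column 1 has {d,h}; that leaves f.
At row 2, column 2: row 2 has {c,d,e,f,g}; column 2 has {c,g}; that leaves h.
At row 3, column 1: row 3 has {c,e,h}; column 1 has {d,f,h}; that leaves g.
At row 3, column 6: row 3 has {c,e,g,h}; column 6 has {c,d,e,h}; that leaves f.
At row 6, column 6: row 6 has {d,h}; column 6 has {c,d,e,f,h}; that leaves g.
At row 1, column 1: row 1 has {c,d,h}; column 1 has {d,f,g,h}; that leaves e.
At row 1, column 2: row 1 has {c,d,e,h}; column 2 has {c,g,h}; that leaves f.
At row 1, column 3: row 1 has {c,d,e,f,h}; column 3 has {c,d,e,h}; that leaves g.
At row 3, column 2: row 3 has {c,e,f,g,h}; column 2 has {c,f,g,h}; that leaves d.
At row 6, column 1: row 6 has {d,g,h}; column 1 has {d,e,f,g,h}; that leaves c.
At row 6, column 2: row 6 has {c,d,g,h}; column 2 has {c,d,f,g,h}; that leaves e.
At row 6, column 3: row 6 has {c,d,e,g,h}; column 3 has {c,d,e,g,h}; that leaves f.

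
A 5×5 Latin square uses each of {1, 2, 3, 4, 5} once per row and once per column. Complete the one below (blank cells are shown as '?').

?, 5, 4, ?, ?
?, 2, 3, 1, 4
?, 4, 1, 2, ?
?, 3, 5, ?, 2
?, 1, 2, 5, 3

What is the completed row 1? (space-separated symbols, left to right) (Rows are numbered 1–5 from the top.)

2 5 4 3 1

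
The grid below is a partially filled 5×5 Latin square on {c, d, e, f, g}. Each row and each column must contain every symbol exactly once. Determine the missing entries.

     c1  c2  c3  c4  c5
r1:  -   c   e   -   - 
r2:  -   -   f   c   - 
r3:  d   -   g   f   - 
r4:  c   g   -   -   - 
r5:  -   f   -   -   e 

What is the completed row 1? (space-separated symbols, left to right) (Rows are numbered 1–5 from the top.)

At row 3, column 2: row 3 has {d,f,g}; column 2 has {c,f,g}; that leaves e.
At row 3, column 5: row 3 has {d,e,f,g}; column 5 has {e}; that leaves c.
At row 4, column 3: row 4 has {c,g}; column 3 has {e,f,g}; that leaves d.
At row 4, column 4: row 4 has {c,d,g}; column 4 has {c,f}; that leaves e.
At row 4, column 5: row 4 has {c,d,e,g}; column 5 has {c,e}; that leaves f.
At row 5, column 1: row 5 has {e,f}; column 1 has {c,d}; that leaves g.
At row 5, column 3: row 5 has {e,f,g}; column 3 has {d,e,f,g}; that leaves c.
At row 5, column 4: row 5 has {c,e,f,g}; column 4 has {c,e,f}; that leaves d.
At row 1, column 1: row 1 has {c,e}; column 1 has {c,d,g}; that leaves f.
At row 1, column 4: row 1 has {c,e,f}; column 4 has {c,d,e,f}; that leaves g.
At row 1, column 5: row 1 has {c,e,f,g}; column 5 has {c,e,f}; that leaves d.

f c e g d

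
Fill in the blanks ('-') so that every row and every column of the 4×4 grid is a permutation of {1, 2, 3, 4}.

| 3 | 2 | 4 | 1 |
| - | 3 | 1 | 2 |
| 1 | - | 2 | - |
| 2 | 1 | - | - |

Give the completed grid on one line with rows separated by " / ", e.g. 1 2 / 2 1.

3 2 4 1 / 4 3 1 2 / 1 4 2 3 / 2 1 3 4

(r2,c1): row 2 has {1,2,3}; column 1 has {1,2,3}, so it must be 4.
(r3,c2): row 3 has {1,2}; column 2 has {1,2,3}, so it must be 4.
(r3,c4): row 3 has {1,2,4}; column 4 has {1,2}, so it must be 3.
(r4,c3): row 4 has {1,2}; column 3 has {1,2,4}, so it must be 3.
(r4,c4): row 4 has {1,2,3}; column 4 has {1,2,3}, so it must be 4.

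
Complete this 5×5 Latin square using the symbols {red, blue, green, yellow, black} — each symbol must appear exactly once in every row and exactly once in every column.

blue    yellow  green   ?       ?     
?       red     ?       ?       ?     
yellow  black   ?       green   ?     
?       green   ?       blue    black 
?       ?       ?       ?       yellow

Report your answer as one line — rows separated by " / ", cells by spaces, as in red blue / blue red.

blue yellow green black red / black red blue yellow green / yellow black red green blue / red green yellow blue black / green blue black red yellow

At row 1, column 5: row 1 has {blue,green,yellow}; column 5 has {yellow,black}; that leaves red.
At row 3, column 5: row 3 has {green,yellow,black}; column 5 has {red,yellow,black}; that leaves blue.
At row 4, column 1: row 4 has {blue,green,black}; column 1 has {blue,yellow}; that leaves red.
At row 4, column 3: row 4 has {red,blue,green,black}; column 3 has {green}; that leaves yellow.
At row 5, column 2: row 5 has {yellow}; column 2 has {red,green,yellow,black}; that leaves blue.
At row 1, column 4: row 1 has {red,blue,green,yellow}; column 4 has {blue,green}; that leaves black.
At row 2, column 4: row 2 has {red}; column 4 has {blue,green,black}; that leaves yellow.
At row 2, column 5: row 2 has {red,yellow}; column 5 has {red,blue,yellow,black}; that leaves green.
At row 3, column 3: row 3 has {blue,green,yellow,black}; column 3 has {green,yellow}; that leaves red.
At row 5, column 3: row 5 has {blue,yellow}; column 3 has {red,green,yellow}; that leaves black.
At row 5, column 4: row 5 has {blue,yellow,black}; column 4 has {blue,green,yellow,black}; that leaves red.
At row 2, column 1: row 2 has {red,green,yellow}; column 1 has {red,blue,yellow}; that leaves black.
At row 2, column 3: row 2 has {red,green,yellow,black}; column 3 has {red,green,yellow,black}; that leaves blue.
At row 5, column 1: row 5 has {red,blue,yellow,black}; column 1 has {red,blue,yellow,black}; that leaves green.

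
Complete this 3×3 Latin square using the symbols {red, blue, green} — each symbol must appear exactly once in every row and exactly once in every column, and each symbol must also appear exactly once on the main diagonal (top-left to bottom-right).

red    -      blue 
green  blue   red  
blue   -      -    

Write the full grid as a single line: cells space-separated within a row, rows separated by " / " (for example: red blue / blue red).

red green blue / green blue red / blue red green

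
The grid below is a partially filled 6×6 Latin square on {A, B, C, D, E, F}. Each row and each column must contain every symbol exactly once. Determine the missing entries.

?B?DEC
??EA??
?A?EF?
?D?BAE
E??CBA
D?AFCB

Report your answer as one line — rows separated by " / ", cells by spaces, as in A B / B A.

row 1 has {B,C,D,E}; column 3 has {A,E} — only F is left for (r1,c3).
row 2 has {A,E}; column 5 has {A,B,C,E,F} — only D is left for (r2,c5).
row 2 has {A,D,E}; column 6 has {A,B,C,E} — only F is left for (r2,c6).
row 3 has {A,E,F}; column 6 has {A,B,C,E,F} — only D is left for (r3,c6).
row 4 has {A,B,D,E}; column 3 has {A,E,F} — only C is left for (r4,c3).
row 5 has {A,B,C,E}; column 2 has {A,B,D} — only F is left for (r5,c2).
row 5 has {A,B,C,E,F}; column 3 has {A,C,E,F} — only D is left for (r5,c3).
row 6 has {A,B,C,D,F}; column 2 has {A,B,D,F} — only E is left for (r6,c2).
row 1 has {B,C,D,E,F}; column 1 has {D,E} — only A is left for (r1,c1).
row 2 has {A,D,E,F}; column 2 has {A,B,D,E,F} — only C is left for (r2,c2).
row 3 has {A,D,E,F}; column 3 has {A,C,D,E,F} — only B is left for (r3,c3).
row 4 has {A,B,C,D,E}; column 1 has {A,D,E} — only F is left for (r4,c1).
row 2 has {A,C,D,E,F}; column 1 has {A,D,E,F} — only B is left for (r2,c1).
row 3 has {A,B,D,E,F}; column 1 has {A,B,D,E,F} — only C is left for (r3,c1).

A B F D E C / B C E A D F / C A B E F D / F D C B A E / E F D C B A / D E A F C B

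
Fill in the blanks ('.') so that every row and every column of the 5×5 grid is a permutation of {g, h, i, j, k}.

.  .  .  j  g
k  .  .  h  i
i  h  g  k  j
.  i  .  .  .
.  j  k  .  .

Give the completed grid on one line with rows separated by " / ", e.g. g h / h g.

h k i j g / k g j h i / i h g k j / j i h g k / g j k i h

(r1,c1) = h
(r1,c2) = k
(r1,c3) = i
(r2,c2) = g
(r2,c3) = j
(r4,c3) = h
(r4,c4) = g
(r4,c5) = k
(r5,c1) = g
(r5,c4) = i
(r5,c5) = h
(r4,c1) = j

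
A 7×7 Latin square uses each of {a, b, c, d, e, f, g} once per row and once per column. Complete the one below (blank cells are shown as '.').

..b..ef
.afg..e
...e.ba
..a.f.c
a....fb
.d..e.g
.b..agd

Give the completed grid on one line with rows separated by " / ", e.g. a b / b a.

g c b a d e f / d a f g b c e / c f d e g b a / e g a b f d c / a e g d c f b / b d c f e a g / f b e c a g d

(r4,c6): row 4 has {a,c,f}; column 6 has {b,e,f,g}, so it must be d.
(r6,c3): row 6 has {d,e,g}; column 3 has {a,b,f}, so it must be c.
(r6,c6): row 6 has {c,d,e,g}; column 6 has {b,d,e,f,g}, so it must be a.
(r7,c3): row 7 has {a,b,d,g}; column 3 has {a,b,c,f}, so it must be e.
(r2,c6): row 2 has {a,e,f,g}; column 6 has {a,b,d,e,f,g}, so it must be c.
(r4,c4): row 4 has {a,c,d,f}; column 4 has {e,g}, so it must be b.
(r6,c4): row 6 has {a,c,d,e,g}; column 4 has {b,e,g}, so it must be f.
(r7,c4): row 7 has {a,b,d,e,g}; column 4 has {b,e,f,g}, so it must be c.
(r5,c4): row 5 has {a,b,f}; column 4 has {b,c,e,f,g}, so it must be d.
(r6,c1): row 6 has {a,c,d,e,f,g}; column 1 has {a}, so it must be b.
(r7,c1): row 7 has {a,b,c,d,e,g}; column 1 has {a,b}, so it must be f.
(r1,c4): row 1 has {b,e,f}; column 4 has {b,c,d,e,f,g}, so it must be a.
(r2,c1): row 2 has {a,c,e,f,g}; column 1 has {a,b,f}, so it must be d.
(r2,c5): row 2 has {a,c,d,e,f,g}; column 5 has {a,e,f}, so it must be b.
(r5,c3): row 5 has {a,b,d,f}; column 3 has {a,b,c,e,f}, so it must be g.
(r5,c5): row 5 has {a,b,d,f,g}; column 5 has {a,b,e,f}, so it must be c.
(r3,c3): row 3 has {a,b,e}; column 3 has {a,b,c,e,f,g}, so it must be d.
(r3,c5): row 3 has {a,b,d,e}; column 5 has {a,b,c,e,f}, so it must be g.
(r5,c2): row 5 has {a,b,c,d,f,g}; column 2 has {a,b,d}, so it must be e.
(r1,c5): row 1 has {a,b,e,f}; column 5 has {a,b,c,e,f,g}, so it must be d.
(r3,c1): row 3 has {a,b,d,e,g}; column 1 has {a,b,d,f}, so it must be c.
(r3,c2): row 3 has {a,b,c,d,e,g}; column 2 has {a,b,d,e}, so it must be f.
(r4,c2): row 4 has {a,b,c,d,f}; column 2 has {a,b,d,e,f}, so it must be g.
(r1,c1): row 1 has {a,b,d,e,f}; column 1 has {a,b,c,d,f}, so it must be g.
(r1,c2): row 1 has {a,b,d,e,f,g}; column 2 has {a,b,d,e,f,g}, so it must be c.
(r4,c1): row 4 has {a,b,c,d,f,g}; column 1 has {a,b,c,d,f,g}, so it must be e.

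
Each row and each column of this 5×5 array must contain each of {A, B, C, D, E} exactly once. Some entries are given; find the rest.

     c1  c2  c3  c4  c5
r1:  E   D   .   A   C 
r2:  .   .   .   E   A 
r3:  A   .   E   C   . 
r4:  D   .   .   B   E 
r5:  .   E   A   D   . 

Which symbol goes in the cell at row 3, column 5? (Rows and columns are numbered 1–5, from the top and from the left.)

(r1,c3): row 1 has {A,C,D,E}; column 3 has {A,E}, so it must be B.
(r3,c2): row 3 has {A,C,E}; column 2 has {D,E}, so it must be B.
(r3,c5): row 3 has {A,B,C,E}; column 5 has {A,C,E}, so it must be D.

D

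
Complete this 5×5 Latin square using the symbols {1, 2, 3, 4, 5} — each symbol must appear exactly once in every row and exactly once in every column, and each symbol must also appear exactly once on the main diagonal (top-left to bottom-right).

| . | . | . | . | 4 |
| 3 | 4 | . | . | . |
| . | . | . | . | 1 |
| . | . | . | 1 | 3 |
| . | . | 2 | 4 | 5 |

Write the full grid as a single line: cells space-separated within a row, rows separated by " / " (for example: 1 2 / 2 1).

2 1 5 3 4 / 3 4 1 5 2 / 4 5 3 2 1 / 5 2 4 1 3 / 1 3 2 4 5

At row 1, column 1: row 1 has {4}; column 1 has {3}; the diagonal has {1,4,5}; that leaves 2.
At row 2, column 5: row 2 has {3,4}; column 5 has {1,3,4,5}; that leaves 2.
At row 3, column 3: row 3 has {1}; column 3 has {2}; the diagonal has {1,2,4,5}; that leaves 3.
At row 5, column 1: row 5 has {2,4,5}; column 1 has {2,3}; that leaves 1.
At row 5, column 2: row 5 has {1,2,4,5}; column 2 has {4}; that leaves 3.
At row 2, column 4: row 2 has {2,3,4}; column 4 has {1,4}; that leaves 5.
At row 3, column 4: row 3 has {1,3}; column 4 has {1,4,5}; that leaves 2.
At row 1, column 4: row 1 has {2,4}; column 4 has {1,2,4,5}; that leaves 3.
At row 2, column 3: row 2 has {2,3,4,5}; column 3 has {2,3}; that leaves 1.
At row 3, column 2: row 3 has {1,2,3}; column 2 has {3,4}; that leaves 5.
At row 4, column 2: row 4 has {1,3}; column 2 has {3,4,5}; that leaves 2.
At row 1, column 2: row 1 has {2,3,4}; column 2 has {2,3,4,5}; that leaves 1.
At row 1, column 3: row 1 has {1,2,3,4}; column 3 has {1,2,3}; that leaves 5.
At row 3, column 1: row 3 has {1,2,3,5}; column 1 has {1,2,3}; that leaves 4.
At row 4, column 1: row 4 has {1,2,3}; column 1 has {1,2,3,4}; that leaves 5.
At row 4, column 3: row 4 has {1,2,3,5}; column 3 has {1,2,3,5}; that leaves 4.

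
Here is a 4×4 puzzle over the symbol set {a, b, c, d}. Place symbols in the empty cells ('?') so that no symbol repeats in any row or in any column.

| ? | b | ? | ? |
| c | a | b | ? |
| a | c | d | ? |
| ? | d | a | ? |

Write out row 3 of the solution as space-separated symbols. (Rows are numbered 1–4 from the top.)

At row 1, column 1: row 1 has {b}; column 1 has {a,c}; that leaves d.
At row 1, column 3: row 1 has {b,d}; column 3 has {a,b,d}; that leaves c.
At row 1, column 4: row 1 has {b,c,d}; column 4 is empty so far; that leaves a.
At row 2, column 4: row 2 has {a,b,c}; column 4 has {a}; that leaves d.
At row 3, column 4: row 3 has {a,c,d}; column 4 has {a,d}; that leaves b.

a c d b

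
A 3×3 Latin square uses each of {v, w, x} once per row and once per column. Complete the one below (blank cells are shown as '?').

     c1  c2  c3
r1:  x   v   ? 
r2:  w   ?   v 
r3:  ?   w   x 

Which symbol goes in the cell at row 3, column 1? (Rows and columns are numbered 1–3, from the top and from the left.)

Cell (r1,c3): row 1 has {v,x}; column 3 has {v,x} → w.
Cell (r2,c2): row 2 has {v,w}; column 2 has {v,w} → x.
Cell (r3,c1): row 3 has {w,x}; column 1 has {w,x} → v.

v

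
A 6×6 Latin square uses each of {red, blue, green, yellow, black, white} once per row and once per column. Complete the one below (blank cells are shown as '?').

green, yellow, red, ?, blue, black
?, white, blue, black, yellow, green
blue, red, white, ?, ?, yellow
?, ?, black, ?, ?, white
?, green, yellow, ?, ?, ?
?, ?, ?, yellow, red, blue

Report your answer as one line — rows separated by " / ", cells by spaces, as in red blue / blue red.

green yellow red white blue black / red white blue black yellow green / blue red white green black yellow / yellow blue black red green white / black green yellow blue white red / white black green yellow red blue

(r1,c4) = white
(r2,c1) = red
(r3,c4) = green
(r3,c5) = black
(r4,c1) = yellow
(r4,c2) = blue
(r4,c4) = red
(r4,c5) = green
(r5,c4) = blue
(r5,c5) = white
(r5,c6) = red
(r6,c2) = black
(r6,c3) = green
(r5,c1) = black
(r6,c1) = white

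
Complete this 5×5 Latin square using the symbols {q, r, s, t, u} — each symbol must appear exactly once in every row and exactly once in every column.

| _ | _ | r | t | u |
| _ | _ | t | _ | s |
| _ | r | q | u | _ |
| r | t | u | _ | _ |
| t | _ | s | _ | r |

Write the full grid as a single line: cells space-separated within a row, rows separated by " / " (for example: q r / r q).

q s r t u / u q t r s / s r q u t / r t u s q / t u s q r

Cell (r3,c1): row 3 has {q,r,u}; column 1 has {r,t} → s.
Cell (r3,c5): row 3 has {q,r,s,u}; column 5 has {r,s,u} → t.
Cell (r4,c5): row 4 has {r,t,u}; column 5 has {r,s,t,u} → q.
Cell (r5,c4): row 5 has {r,s,t}; column 4 has {t,u} → q.
Cell (r1,c1): row 1 has {r,t,u}; column 1 has {r,s,t} → q.
Cell (r1,c2): row 1 has {q,r,t,u}; column 2 has {r,t} → s.
Cell (r2,c1): row 2 has {s,t}; column 1 has {q,r,s,t} → u.
Cell (r2,c2): row 2 has {s,t,u}; column 2 has {r,s,t} → q.
Cell (r2,c4): row 2 has {q,s,t,u}; column 4 has {q,t,u} → r.
Cell (r4,c4): row 4 has {q,r,t,u}; column 4 has {q,r,t,u} → s.
Cell (r5,c2): row 5 has {q,r,s,t}; column 2 has {q,r,s,t} → u.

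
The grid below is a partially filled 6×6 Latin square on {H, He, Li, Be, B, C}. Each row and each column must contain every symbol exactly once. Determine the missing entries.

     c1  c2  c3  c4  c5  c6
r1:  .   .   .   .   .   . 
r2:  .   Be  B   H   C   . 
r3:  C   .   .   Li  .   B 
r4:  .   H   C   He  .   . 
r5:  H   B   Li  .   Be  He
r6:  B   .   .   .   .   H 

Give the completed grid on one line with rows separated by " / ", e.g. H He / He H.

(r2,c6): row 2 has {H,Be,B,C}; column 6 has {H,He,B}, so it must be Li.
(r3,c2): row 3 has {Li,B,C}; column 2 has {H,Be,B}, so it must be He.
(r3,c5): row 3 has {He,Li,B,C}; column 5 has {Be,C}, so it must be H.
(r4,c6): row 4 has {H,He,C}; column 6 has {H,He,Li,B}, so it must be Be.
(r5,c4): row 5 has {H,He,Li,Be,B}; column 4 has {H,He,Li}, so it must be C.
(r6,c4): row 6 has {H,B}; column 4 has {H,He,Li,C}, so it must be Be.
(r1,c4): row 1 is empty so far; column 4 has {H,He,Li,Be,C}, so it must be B.
(r1,c6): row 1 has {B}; column 6 has {H,He,Li,Be,B}, so it must be C.
(r2,c1): row 2 has {H,Li,Be,B,C}; column 1 has {H,B,C}, so it must be He.
(r3,c3): row 3 has {H,He,Li,B,C}; column 3 has {Li,B,C}, so it must be Be.
(r4,c1): row 4 has {H,He,Be,C}; column 1 has {H,He,B,C}, so it must be Li.
(r4,c5): row 4 has {H,He,Li,Be,C}; column 5 has {H,Be,C}, so it must be B.
(r6,c3): row 6 has {H,Be,B}; column 3 has {Li,Be,B,C}, so it must be He.
(r6,c5): row 6 has {H,He,Be,B}; column 5 has {H,Be,B,C}, so it must be Li.
(r1,c1): row 1 has {B,C}; column 1 has {H,He,Li,B,C}, so it must be Be.
(r1,c2): row 1 has {Be,B,C}; column 2 has {H,He,Be,B}, so it must be Li.
(r1,c3): row 1 has {Li,Be,B,C}; column 3 has {He,Li,Be,B,C}, so it must be H.
(r1,c5): row 1 has {H,Li,Be,B,C}; column 5 has {H,Li,Be,B,C}, so it must be He.
(r6,c2): row 6 has {H,He,Li,Be,B}; column 2 has {H,He,Li,Be,B}, so it must be C.

Be Li H B He C / He Be B H C Li / C He Be Li H B / Li H C He B Be / H B Li C Be He / B C He Be Li H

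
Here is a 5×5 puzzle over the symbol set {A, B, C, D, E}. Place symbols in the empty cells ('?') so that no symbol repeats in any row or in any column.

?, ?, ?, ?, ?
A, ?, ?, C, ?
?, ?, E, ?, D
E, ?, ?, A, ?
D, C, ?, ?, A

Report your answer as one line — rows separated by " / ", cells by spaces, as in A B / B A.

(r3,c4): row 3 has {D,E}; column 4 has {A,C}, so it must be B.
(r5,c3): row 5 has {A,C,D}; column 3 has {E}, so it must be B.
(r5,c4): row 5 has {A,B,C,D}; column 4 has {A,B,C}, so it must be E.
(r1,c4): row 1 is empty so far; column 4 has {A,B,C,E}, so it must be D.
(r2,c3): row 2 has {A,C}; column 3 has {B,E}, so it must be D.
(r3,c1): row 3 has {B,D,E}; column 1 has {A,D,E}, so it must be C.
(r3,c2): row 3 has {B,C,D,E}; column 2 has {C}, so it must be A.
(r4,c3): row 4 has {A,E}; column 3 has {B,D,E}, so it must be C.
(r4,c5): row 4 has {A,C,E}; column 5 has {A,D}, so it must be B.
(r1,c1): row 1 has {D}; column 1 has {A,C,D,E}, so it must be B.
(r1,c2): row 1 has {B,D}; column 2 has {A,C}, so it must be E.
(r1,c3): row 1 has {B,D,E}; column 3 has {B,C,D,E}, so it must be A.
(r1,c5): row 1 has {A,B,D,E}; column 5 has {A,B,D}, so it must be C.
(r2,c2): row 2 has {A,C,D}; column 2 has {A,C,E}, so it must be B.
(r2,c5): row 2 has {A,B,C,D}; column 5 has {A,B,C,D}, so it must be E.
(r4,c2): row 4 has {A,B,C,E}; column 2 has {A,B,C,E}, so it must be D.

B E A D C / A B D C E / C A E B D / E D C A B / D C B E A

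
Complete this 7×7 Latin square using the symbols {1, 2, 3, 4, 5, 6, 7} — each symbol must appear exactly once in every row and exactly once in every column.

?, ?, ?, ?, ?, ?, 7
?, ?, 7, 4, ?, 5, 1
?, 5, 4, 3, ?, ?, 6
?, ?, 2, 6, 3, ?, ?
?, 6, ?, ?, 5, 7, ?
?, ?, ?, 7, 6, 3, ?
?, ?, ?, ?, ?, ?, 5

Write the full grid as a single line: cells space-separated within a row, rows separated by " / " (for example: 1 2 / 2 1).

2 1 3 5 4 6 7 / 6 3 7 4 2 5 1 / 7 5 4 3 1 2 6 / 5 7 2 6 3 1 4 / 4 6 1 2 5 7 3 / 1 4 5 7 6 3 2 / 3 2 6 1 7 4 5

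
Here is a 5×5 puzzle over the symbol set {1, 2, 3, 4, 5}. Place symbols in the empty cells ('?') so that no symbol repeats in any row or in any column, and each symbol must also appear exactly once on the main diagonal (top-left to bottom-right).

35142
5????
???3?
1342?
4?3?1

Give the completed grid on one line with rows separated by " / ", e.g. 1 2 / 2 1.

3 5 1 4 2 / 5 4 2 1 3 / 2 1 5 3 4 / 1 3 4 2 5 / 4 2 3 5 1

At row 2, column 2: row 2 has {5}; column 2 has {3,5}; the diagonal has {1,2,3}; that leaves 4.
At row 2, column 3: row 2 has {4,5}; column 3 has {1,3,4}; that leaves 2.
At row 2, column 4: row 2 has {2,4,5}; column 4 has {2,3,4}; that leaves 1.
At row 2, column 5: row 2 has {1,2,4,5}; column 5 has {1,2}; that leaves 3.
At row 3, column 1: row 3 has {3}; column 1 has {1,3,4,5}; that leaves 2.
At row 3, column 2: row 3 has {2,3}; column 2 has {3,4,5}; that leaves 1.
At row 3, column 3: row 3 has {1,2,3}; column 3 has {1,2,3,4}; the diagonal has {1,2,3,4}; that leaves 5.
At row 3, column 5: row 3 has {1,2,3,5}; column 5 has {1,2,3}; that leaves 4.
At row 4, column 5: row 4 has {1,2,3,4}; column 5 has {1,2,3,4}; that leaves 5.
At row 5, column 2: row 5 has {1,3,4}; column 2 has {1,3,4,5}; that leaves 2.
At row 5, column 4: row 5 has {1,2,3,4}; column 4 has {1,2,3,4}; that leaves 5.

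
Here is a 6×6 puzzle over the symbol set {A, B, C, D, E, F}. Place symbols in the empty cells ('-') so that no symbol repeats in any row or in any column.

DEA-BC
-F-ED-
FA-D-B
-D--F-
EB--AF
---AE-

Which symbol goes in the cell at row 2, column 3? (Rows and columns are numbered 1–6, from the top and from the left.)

B

(r1,c4) = F
(r2,c6) = A
(r3,c5) = C
(r4,c6) = E
(r5,c4) = C
(r6,c2) = C
(r6,c6) = D
(r3,c3) = E
(r4,c4) = B
(r5,c3) = D
(r6,c1) = B
(r6,c3) = F
(r2,c1) = C
(r2,c3) = B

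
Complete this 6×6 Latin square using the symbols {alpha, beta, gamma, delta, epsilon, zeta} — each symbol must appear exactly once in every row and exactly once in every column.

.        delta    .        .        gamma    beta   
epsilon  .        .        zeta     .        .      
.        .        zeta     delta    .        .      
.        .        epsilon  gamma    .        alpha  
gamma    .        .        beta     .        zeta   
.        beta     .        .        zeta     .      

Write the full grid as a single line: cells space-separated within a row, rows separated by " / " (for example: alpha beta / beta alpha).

(r1,c3): row 1 has {beta,gamma,delta}; column 3 has {epsilon,zeta}, so it must be alpha.
(r1,c4): row 1 has {alpha,beta,gamma,delta}; column 4 has {beta,gamma,delta,zeta}, so it must be epsilon.
(r4,c2): row 4 has {alpha,gamma,epsilon}; column 2 has {beta,delta}, so it must be zeta.
(r5,c3): row 5 has {beta,gamma,zeta}; column 3 has {alpha,epsilon,zeta}, so it must be delta.
(r6,c3): row 6 has {beta,zeta}; column 3 has {alpha,delta,epsilon,zeta}, so it must be gamma.
(r6,c4): row 6 has {beta,gamma,zeta}; column 4 has {beta,gamma,delta,epsilon,zeta}, so it must be alpha.
(r1,c1): row 1 has {alpha,beta,gamma,delta,epsilon}; column 1 has {gamma,epsilon}, so it must be zeta.
(r2,c3): row 2 has {epsilon,zeta}; column 3 has {alpha,gamma,delta,epsilon,zeta}, so it must be beta.
(r6,c1): row 6 has {alpha,beta,gamma,zeta}; column 1 has {gamma,epsilon,zeta}, so it must be delta.
(r6,c6): row 6 has {alpha,beta,gamma,delta,zeta}; column 6 has {alpha,beta,zeta}, so it must be epsilon.
(r3,c6): row 3 has {delta,zeta}; column 6 has {alpha,beta,epsilon,zeta}, so it must be gamma.
(r4,c1): row 4 has {alpha,gamma,epsilon,zeta}; column 1 has {gamma,delta,epsilon,zeta}, so it must be beta.
(r4,c5): row 4 has {alpha,beta,gamma,epsilon,zeta}; column 5 has {gamma,zeta}, so it must be delta.
(r2,c5): row 2 has {beta,epsilon,zeta}; column 5 has {gamma,delta,zeta}, so it must be alpha.
(r2,c6): row 2 has {alpha,beta,epsilon,zeta}; column 6 has {alpha,beta,gamma,epsilon,zeta}, so it must be delta.
(r3,c1): row 3 has {gamma,delta,zeta}; column 1 has {beta,gamma,delta,epsilon,zeta}, so it must be alpha.
(r3,c2): row 3 has {alpha,gamma,delta,zeta}; column 2 has {beta,delta,zeta}, so it must be epsilon.
(r3,c5): row 3 has {alpha,gamma,delta,epsilon,zeta}; column 5 has {alpha,gamma,delta,zeta}, so it must be beta.
(r5,c2): row 5 has {beta,gamma,delta,zeta}; column 2 has {beta,delta,epsilon,zeta}, so it must be alpha.
(r5,c5): row 5 has {alpha,beta,gamma,delta,zeta}; column 5 has {alpha,beta,gamma,delta,zeta}, so it must be epsilon.
(r2,c2): row 2 has {alpha,beta,delta,epsilon,zeta}; column 2 has {alpha,beta,delta,epsilon,zeta}, so it must be gamma.

zeta delta alpha epsilon gamma beta / epsilon gamma beta zeta alpha delta / alpha epsilon zeta delta beta gamma / beta zeta epsilon gamma delta alpha / gamma alpha delta beta epsilon zeta / delta beta gamma alpha zeta epsilon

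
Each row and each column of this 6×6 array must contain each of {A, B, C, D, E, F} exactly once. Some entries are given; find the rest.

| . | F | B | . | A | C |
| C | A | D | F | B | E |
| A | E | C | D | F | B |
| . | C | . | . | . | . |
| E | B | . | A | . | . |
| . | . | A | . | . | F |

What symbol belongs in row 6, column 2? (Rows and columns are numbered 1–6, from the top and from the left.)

(r1,c1) = D
(r1,c4) = E
(r4,c4) = B
(r5,c3) = F
(r5,c6) = D
(r6,c1) = B
(r6,c2) = D

D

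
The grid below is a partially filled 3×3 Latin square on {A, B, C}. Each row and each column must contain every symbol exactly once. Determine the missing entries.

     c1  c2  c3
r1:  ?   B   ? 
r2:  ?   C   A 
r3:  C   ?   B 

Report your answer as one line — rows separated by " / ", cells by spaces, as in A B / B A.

A B C / B C A / C A B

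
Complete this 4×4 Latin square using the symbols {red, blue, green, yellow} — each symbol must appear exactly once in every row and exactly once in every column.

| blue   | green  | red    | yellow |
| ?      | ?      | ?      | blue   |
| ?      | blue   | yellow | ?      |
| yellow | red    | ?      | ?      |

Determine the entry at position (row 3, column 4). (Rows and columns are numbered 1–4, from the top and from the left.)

Cell (r2,c2): row 2 has {blue}; column 2 has {red,blue,green} → yellow.
Cell (r2,c3): row 2 has {blue,yellow}; column 3 has {red,yellow} → green.
Cell (r4,c3): row 4 has {red,yellow}; column 3 has {red,green,yellow} → blue.
Cell (r4,c4): row 4 has {red,blue,yellow}; column 4 has {blue,yellow} → green.
Cell (r2,c1): row 2 has {blue,green,yellow}; column 1 has {blue,yellow} → red.
Cell (r3,c1): row 3 has {blue,yellow}; column 1 has {red,blue,yellow} → green.
Cell (r3,c4): row 3 has {blue,green,yellow}; column 4 has {blue,green,yellow} → red.

red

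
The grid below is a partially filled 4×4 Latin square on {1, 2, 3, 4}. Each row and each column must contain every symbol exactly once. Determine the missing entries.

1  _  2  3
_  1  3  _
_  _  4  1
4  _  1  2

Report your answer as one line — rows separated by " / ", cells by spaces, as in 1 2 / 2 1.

(r1,c2) = 4
(r2,c1) = 2
(r2,c4) = 4
(r3,c1) = 3
(r3,c2) = 2
(r4,c2) = 3

1 4 2 3 / 2 1 3 4 / 3 2 4 1 / 4 3 1 2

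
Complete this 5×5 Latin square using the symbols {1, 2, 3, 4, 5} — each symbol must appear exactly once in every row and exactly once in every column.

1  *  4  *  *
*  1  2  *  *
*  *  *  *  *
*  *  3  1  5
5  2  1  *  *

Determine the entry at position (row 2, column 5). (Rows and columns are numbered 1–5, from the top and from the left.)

At row 3, column 3: row 3 is empty so far; column 3 has {1,2,3,4}; that leaves 5.
At row 4, column 2: row 4 has {1,3,5}; column 2 has {1,2}; that leaves 4.
At row 3, column 2: row 3 has {5}; column 2 has {1,2,4}; that leaves 3.
At row 4, column 1: row 4 has {1,3,4,5}; column 1 has {1,5}; that leaves 2.
At row 1, column 2: row 1 has {1,4}; column 2 has {1,2,3,4}; that leaves 5.
At row 3, column 1: row 3 has {3,5}; column 1 has {1,2,5}; that leaves 4.
At row 3, column 4: row 3 has {3,4,5}; column 4 has {1}; that leaves 2.
At row 3, column 5: row 3 has {2,3,4,5}; column 5 has {5}; that leaves 1.
At row 1, column 4: row 1 has {1,4,5}; column 4 has {1,2}; that leaves 3.
At row 1, column 5: row 1 has {1,3,4,5}; column 5 has {1,5}; that leaves 2.
At row 2, column 1: row 2 has {1,2}; column 1 has {1,2,4,5}; that leaves 3.
At row 2, column 5: row 2 has {1,2,3}; column 5 has {1,2,5}; that leaves 4.

4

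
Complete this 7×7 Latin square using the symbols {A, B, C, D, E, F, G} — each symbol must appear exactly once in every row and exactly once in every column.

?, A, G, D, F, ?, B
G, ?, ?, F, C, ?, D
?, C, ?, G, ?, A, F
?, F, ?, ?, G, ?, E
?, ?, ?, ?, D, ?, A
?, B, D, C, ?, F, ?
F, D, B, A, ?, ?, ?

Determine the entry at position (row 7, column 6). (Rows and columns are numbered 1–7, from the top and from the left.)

G

(r2,c2) = E
(r2,c3) = A
(r2,c6) = B
(r3,c3) = E
(r3,c5) = B
(r4,c3) = C
(r4,c4) = B
(r4,c6) = D
(r5,c2) = G
(r5,c3) = F
(r5,c4) = E
(r5,c6) = C
(r6,c7) = G
(r7,c5) = E
(r7,c6) = G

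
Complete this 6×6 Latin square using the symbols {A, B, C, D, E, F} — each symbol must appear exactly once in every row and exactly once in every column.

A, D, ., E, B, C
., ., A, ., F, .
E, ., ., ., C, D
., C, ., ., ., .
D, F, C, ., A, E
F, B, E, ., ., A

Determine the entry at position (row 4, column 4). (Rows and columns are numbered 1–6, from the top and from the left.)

A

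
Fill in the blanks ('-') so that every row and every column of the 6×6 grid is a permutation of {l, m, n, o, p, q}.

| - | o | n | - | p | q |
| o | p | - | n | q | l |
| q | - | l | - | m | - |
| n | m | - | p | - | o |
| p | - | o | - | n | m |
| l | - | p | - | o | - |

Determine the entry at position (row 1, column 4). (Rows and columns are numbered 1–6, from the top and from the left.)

(r1,c1) = m
(r1,c4) = l

l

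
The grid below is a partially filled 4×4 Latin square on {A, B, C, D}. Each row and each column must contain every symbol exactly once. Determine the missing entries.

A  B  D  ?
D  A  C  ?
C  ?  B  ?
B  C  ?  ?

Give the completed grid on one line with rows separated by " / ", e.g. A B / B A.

A B D C / D A C B / C D B A / B C A D

(r1,c4) = C
(r2,c4) = B
(r3,c2) = D
(r3,c4) = A
(r4,c3) = A
(r4,c4) = D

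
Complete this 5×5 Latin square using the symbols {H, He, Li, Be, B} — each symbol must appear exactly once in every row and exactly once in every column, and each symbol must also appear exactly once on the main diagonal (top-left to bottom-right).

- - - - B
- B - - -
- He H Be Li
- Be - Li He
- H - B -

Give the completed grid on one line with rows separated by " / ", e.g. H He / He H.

He Li Be H B / Be B Li He H / B He H Be Li / H Be B Li He / Li H He B Be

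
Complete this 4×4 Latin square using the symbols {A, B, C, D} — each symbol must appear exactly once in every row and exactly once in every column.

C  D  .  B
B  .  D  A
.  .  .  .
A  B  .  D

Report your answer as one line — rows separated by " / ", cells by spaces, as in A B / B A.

C D A B / B C D A / D A B C / A B C D

row 1 has {B,C,D}; column 3 has {D} — only A is left for (r1,c3).
row 2 has {A,B,D}; column 2 has {B,D} — only C is left for (r2,c2).
row 3 is empty so far; column 1 has {A,B,C} — only D is left for (r3,c1).
row 3 has {D}; column 2 has {B,C,D} — only A is left for (r3,c2).
row 3 has {A,D}; column 4 has {A,B,D} — only C is left for (r3,c4).
row 4 has {A,B,D}; column 3 has {A,D} — only C is left for (r4,c3).
row 3 has {A,C,D}; column 3 has {A,C,D} — only B is left for (r3,c3).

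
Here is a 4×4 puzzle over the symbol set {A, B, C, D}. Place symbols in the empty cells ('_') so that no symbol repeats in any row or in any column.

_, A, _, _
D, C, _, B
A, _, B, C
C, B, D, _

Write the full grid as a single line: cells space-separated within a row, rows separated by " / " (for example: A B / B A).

row 1 has {A}; column 1 has {A,C,D} — only B is left for (r1,c1).
row 1 has {A,B}; column 3 has {B,D} — only C is left for (r1,c3).
row 1 has {A,B,C}; column 4 has {B,C} — only D is left for (r1,c4).
row 2 has {B,C,D}; column 3 has {B,C,D} — only A is left for (r2,c3).
row 3 has {A,B,C}; column 2 has {A,B,C} — only D is left for (r3,c2).
row 4 has {B,C,D}; column 4 has {B,C,D} — only A is left for (r4,c4).

B A C D / D C A B / A D B C / C B D A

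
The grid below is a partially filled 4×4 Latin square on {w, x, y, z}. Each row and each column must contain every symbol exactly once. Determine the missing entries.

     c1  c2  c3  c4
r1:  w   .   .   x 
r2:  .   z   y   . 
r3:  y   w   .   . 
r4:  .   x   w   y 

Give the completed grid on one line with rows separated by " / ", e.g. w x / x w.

w y z x / x z y w / y w x z / z x w y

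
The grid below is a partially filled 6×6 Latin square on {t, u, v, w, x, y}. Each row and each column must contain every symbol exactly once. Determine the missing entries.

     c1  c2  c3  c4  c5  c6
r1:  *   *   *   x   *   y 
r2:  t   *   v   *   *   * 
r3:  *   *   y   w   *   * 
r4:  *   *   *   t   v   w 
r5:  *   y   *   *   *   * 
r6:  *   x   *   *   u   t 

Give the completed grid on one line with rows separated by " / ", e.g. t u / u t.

(r4,c2): row 4 has {t,v,w}; column 2 has {x,y}, so it must be u.
(r4,c3): row 4 has {t,u,v,w}; column 3 has {v,y}, so it must be x.
(r6,c3): row 6 has {t,u,x}; column 3 has {v,x,y}, so it must be w.
(r2,c2): row 2 has {t,v}; column 2 has {u,x,y}, so it must be w.
(r4,c1): row 4 has {t,u,v,w,x}; column 1 has {t}, so it must be y.
(r6,c1): row 6 has {t,u,w,x}; column 1 has {t,y}, so it must be v.
(r6,c4): row 6 has {t,u,v,w,x}; column 4 has {t,w,x}, so it must be y.
(r2,c4): row 2 has {t,v,w}; column 4 has {t,w,x,y}, so it must be u.
(r2,c6): row 2 has {t,u,v,w}; column 6 has {t,w,y}, so it must be x.
(r5,c4): row 5 has {y}; column 4 has {t,u,w,x,y}, so it must be v.
(r5,c6): row 5 has {v,y}; column 6 has {t,w,x,y}, so it must be u.
(r2,c5): row 2 has {t,u,v,w,x}; column 5 has {u,v}, so it must be y.
(r3,c6): row 3 has {w,y}; column 6 has {t,u,w,x,y}, so it must be v.
(r5,c3): row 5 has {u,v,y}; column 3 has {v,w,x,y}, so it must be t.
(r1,c3): row 1 has {x,y}; column 3 has {t,v,w,x,y}, so it must be u.
(r3,c2): row 3 has {v,w,y}; column 2 has {u,w,x,y}, so it must be t.
(r3,c5): row 3 has {t,v,w,y}; column 5 has {u,v,y}, so it must be x.
(r5,c5): row 5 has {t,u,v,y}; column 5 has {u,v,x,y}, so it must be w.
(r1,c1): row 1 has {u,x,y}; column 1 has {t,v,y}, so it must be w.
(r1,c2): row 1 has {u,w,x,y}; column 2 has {t,u,w,x,y}, so it must be v.
(r1,c5): row 1 has {u,v,w,x,y}; column 5 has {u,v,w,x,y}, so it must be t.
(r3,c1): row 3 has {t,v,w,x,y}; column 1 has {t,v,w,y}, so it must be u.
(r5,c1): row 5 has {t,u,v,w,y}; column 1 has {t,u,v,w,y}, so it must be x.

w v u x t y / t w v u y x / u t y w x v / y u x t v w / x y t v w u / v x w y u t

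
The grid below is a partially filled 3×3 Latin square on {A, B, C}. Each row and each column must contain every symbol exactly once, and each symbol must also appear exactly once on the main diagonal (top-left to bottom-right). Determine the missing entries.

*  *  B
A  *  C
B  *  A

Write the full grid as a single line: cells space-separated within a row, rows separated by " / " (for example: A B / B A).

C A B / A B C / B C A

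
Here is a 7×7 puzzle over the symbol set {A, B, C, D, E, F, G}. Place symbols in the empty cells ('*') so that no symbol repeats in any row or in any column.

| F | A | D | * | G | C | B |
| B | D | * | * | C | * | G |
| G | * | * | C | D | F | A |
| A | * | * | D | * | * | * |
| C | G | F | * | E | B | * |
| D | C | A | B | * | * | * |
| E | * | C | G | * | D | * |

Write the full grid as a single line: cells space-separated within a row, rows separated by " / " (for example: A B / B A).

At row 1, column 4: row 1 has {A,B,C,D,F,G}; column 4 has {B,C,D,G}; that leaves E.
At row 2, column 3: row 2 has {B,C,D,G}; column 3 has {A,C,D,F}; that leaves E.
At row 2, column 6: row 2 has {B,C,D,E,G}; column 6 has {B,C,D,F}; that leaves A.
At row 3, column 3: row 3 has {A,C,D,F,G}; column 3 has {A,C,D,E,F}; that leaves B.
At row 4, column 3: row 4 has {A,D}; column 3 has {A,B,C,D,E,F}; that leaves G.
At row 4, column 6: row 4 has {A,D,G}; column 6 has {A,B,C,D,F}; that leaves E.
At row 5, column 4: row 5 has {B,C,E,F,G}; column 4 has {B,C,D,E,G}; that leaves A.
At row 5, column 7: row 5 has {A,B,C,E,F,G}; column 7 has {A,B,G}; that leaves D.
At row 6, column 5: row 6 has {A,B,C,D}; column 5 has {C,D,E,G}; that leaves F.
At row 6, column 6: row 6 has {A,B,C,D,F}; column 6 has {A,B,C,D,E,F}; that leaves G.
At row 6, column 7: row 6 has {A,B,C,D,F,G}; column 7 has {A,B,D,G}; that leaves E.
At row 7, column 7: row 7 has {C,D,E,G}; column 7 has {A,B,D,E,G}; that leaves F.
At row 2, column 4: row 2 has {A,B,C,D,E,G}; column 4 has {A,B,C,D,E,G}; that leaves F.
At row 3, column 2: row 3 has {A,B,C,D,F,G}; column 2 has {A,C,D,G}; that leaves E.
At row 4, column 5: row 4 has {A,D,E,G}; column 5 has {C,D,E,F,G}; that leaves B.
At row 4, column 7: row 4 has {A,B,D,E,G}; column 7 has {A,B,D,E,F,G}; that leaves C.
At row 7, column 2: row 7 has {C,D,E,F,G}; column 2 has {A,C,D,E,G}; that leaves B.
At row 7, column 5: row 7 has {B,C,D,E,F,G}; column 5 has {B,C,D,E,F,G}; that leaves A.
At row 4, column 2: row 4 has {A,B,C,D,E,G}; column 2 has {A,B,C,D,E,G}; that leaves F.

F A D E G C B / B D E F C A G / G E B C D F A / A F G D B E C / C G F A E B D / D C A B F G E / E B C G A D F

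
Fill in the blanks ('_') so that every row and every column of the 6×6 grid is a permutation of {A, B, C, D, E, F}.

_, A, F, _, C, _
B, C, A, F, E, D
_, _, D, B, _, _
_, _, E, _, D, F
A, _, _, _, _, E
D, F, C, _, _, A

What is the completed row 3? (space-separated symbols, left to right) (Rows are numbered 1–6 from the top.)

F E D B A C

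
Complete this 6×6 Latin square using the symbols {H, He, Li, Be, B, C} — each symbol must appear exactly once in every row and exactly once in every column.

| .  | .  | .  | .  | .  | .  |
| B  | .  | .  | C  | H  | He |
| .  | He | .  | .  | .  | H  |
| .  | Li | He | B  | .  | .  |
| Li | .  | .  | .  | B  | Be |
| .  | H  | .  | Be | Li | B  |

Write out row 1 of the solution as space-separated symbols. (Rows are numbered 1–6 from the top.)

C B Be H He Li

(r2,c2) = Be
(r2,c3) = Li
(r3,c4) = Li
(r4,c6) = C
(r5,c2) = C
(r5,c3) = H
(r5,c4) = He
(r6,c3) = C
(r1,c2) = B
(r1,c3) = Be
(r1,c4) = H
(r1,c6) = Li
(r3,c3) = B
(r4,c5) = Be
(r6,c1) = He
(r1,c1) = C
(r1,c5) = He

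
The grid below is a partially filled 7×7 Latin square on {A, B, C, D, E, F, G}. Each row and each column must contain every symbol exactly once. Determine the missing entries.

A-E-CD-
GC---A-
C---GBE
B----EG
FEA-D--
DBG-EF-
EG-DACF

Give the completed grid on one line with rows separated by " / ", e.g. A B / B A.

A F E G C D B / G C F E B A D / C A D F G B E / B D C A F E G / F E A B D G C / D B G C E F A / E G B D A C F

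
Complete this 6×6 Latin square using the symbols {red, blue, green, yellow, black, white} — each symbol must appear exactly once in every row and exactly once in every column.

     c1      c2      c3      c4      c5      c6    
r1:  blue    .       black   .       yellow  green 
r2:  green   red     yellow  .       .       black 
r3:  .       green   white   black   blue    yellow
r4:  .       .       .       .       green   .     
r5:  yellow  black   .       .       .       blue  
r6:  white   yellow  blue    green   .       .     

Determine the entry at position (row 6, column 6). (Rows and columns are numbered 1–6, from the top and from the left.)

(r1,c2) = white
(r1,c4) = red
(r2,c5) = white
(r3,c1) = red
(r4,c1) = black
(r4,c2) = blue
(r4,c3) = red
(r4,c6) = white
(r5,c3) = green
(r5,c4) = white
(r5,c5) = red
(r6,c5) = black
(r6,c6) = red

red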